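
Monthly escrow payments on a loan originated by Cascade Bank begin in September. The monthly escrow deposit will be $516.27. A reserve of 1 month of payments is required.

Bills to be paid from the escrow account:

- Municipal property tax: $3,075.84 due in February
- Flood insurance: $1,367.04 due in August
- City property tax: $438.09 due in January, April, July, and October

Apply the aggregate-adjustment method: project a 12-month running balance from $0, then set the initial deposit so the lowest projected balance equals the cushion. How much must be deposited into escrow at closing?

$1,370.67

Cushion = 1 × $516.27 = $516.27
Trial balance (start $0, +$516.27 each month, − disbursements):
  Sep: +$516.27 → $516.27
  Oct: +$516.27 − $438.09 → $594.45
  Nov: +$516.27 → $1,110.72
  Dec: +$516.27 → $1,626.99
  Jan: +$516.27 − $438.09 → $1,705.17
  Feb: +$516.27 − $3,075.84 → -$854.40
  Mar: +$516.27 → -$338.13
  Apr: +$516.27 − $438.09 → -$259.95
  May: +$516.27 → $256.32
  Jun: +$516.27 → $772.59
  Jul: +$516.27 − $438.09 → $850.77
  Aug: +$516.27 − $1,367.04 → $0.00
Lowest trial balance = -$854.40 (Feb)
Initial deposit = cushion − low point = $516.27 − (-$854.40) = $1,370.67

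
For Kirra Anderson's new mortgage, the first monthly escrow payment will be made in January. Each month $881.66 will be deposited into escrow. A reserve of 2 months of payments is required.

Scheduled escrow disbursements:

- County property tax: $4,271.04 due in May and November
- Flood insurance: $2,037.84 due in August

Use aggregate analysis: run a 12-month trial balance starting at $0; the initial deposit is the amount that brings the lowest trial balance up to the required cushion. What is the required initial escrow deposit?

Cushion = 2 × $881.66 = $1,763.32
Trial balance (start $0, +$881.66 each month, − disbursements):
  Jan: +$881.66 → $881.66
  Feb: +$881.66 → $1,763.32
  Mar: +$881.66 → $2,644.98
  Apr: +$881.66 → $3,526.64
  May: +$881.66 − $4,271.04 → $137.26
  Jun: +$881.66 → $1,018.92
  Jul: +$881.66 → $1,900.58
  Aug: +$881.66 − $2,037.84 → $744.40
  Sep: +$881.66 → $1,626.06
  Oct: +$881.66 → $2,507.72
  Nov: +$881.66 − $4,271.04 → -$881.66
  Dec: +$881.66 → $0.00
Lowest trial balance = -$881.66 (Nov)
Initial deposit = cushion − low point = $1,763.32 − (-$881.66) = $2,644.98

$2,644.98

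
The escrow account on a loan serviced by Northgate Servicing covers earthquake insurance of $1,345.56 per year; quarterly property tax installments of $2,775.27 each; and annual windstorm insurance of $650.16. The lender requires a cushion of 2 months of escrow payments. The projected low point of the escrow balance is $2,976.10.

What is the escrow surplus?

Earthquake insurance: $1,345.56 annually
Property tax: $2,775.27 × 4 = $11,101.08 annually
Windstorm insurance: $650.16 annually
Total per year = $1,345.56 + $11,101.08 + $650.16 = $13,096.80
Per month = $13,096.80 / 12 = $1,091.40
Cushion = 2 × $1,091.40 = $2,182.80
Surplus = $2,976.10 − $2,182.80 = $793.30

$793.30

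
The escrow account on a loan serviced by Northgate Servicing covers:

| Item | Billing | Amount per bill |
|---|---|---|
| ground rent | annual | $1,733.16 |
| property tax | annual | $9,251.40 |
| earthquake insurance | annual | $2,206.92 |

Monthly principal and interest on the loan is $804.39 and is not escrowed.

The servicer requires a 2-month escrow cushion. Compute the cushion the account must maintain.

Ground rent: $1,733.16 per year
Property tax: $9,251.40 per year
Earthquake insurance: $2,206.92 per year
Annual escrow total = $1,733.16 + $9,251.40 + $2,206.92 = $13,191.48
Monthly = $13,191.48 ÷ 12 = $1,099.29
Reserve = 2 × $1,099.29 = $2,198.58

$2,198.58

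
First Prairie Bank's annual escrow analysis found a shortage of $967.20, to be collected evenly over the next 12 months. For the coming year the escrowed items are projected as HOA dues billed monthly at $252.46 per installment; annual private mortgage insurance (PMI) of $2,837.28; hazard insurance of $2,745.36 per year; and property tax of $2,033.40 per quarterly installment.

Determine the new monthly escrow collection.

HOA dues — $252.46 × 12 = $3,029.52
Private mortgage insurance (PMI) — $2,837.28
Hazard insurance — $2,745.36
Property tax — $2,033.40 × 4 = $8,133.60
Combined annual = $16,745.76
Base monthly escrow = $16,745.76 ÷ 12 = $1,395.48
Shortage spread = $967.20 ÷ 12 = $80.60/mo
New monthly escrow = $1,395.48 + $80.60 = $1,476.08

$1,476.08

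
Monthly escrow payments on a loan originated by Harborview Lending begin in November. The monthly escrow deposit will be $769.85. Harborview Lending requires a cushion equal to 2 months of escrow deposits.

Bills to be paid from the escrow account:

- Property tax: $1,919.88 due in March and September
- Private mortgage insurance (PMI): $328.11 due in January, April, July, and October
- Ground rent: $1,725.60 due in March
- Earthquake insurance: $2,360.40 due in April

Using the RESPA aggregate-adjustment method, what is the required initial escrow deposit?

Cushion = 2 × $769.85 = $1,539.70
Trial balance (start $0, +$769.85 each month, − disbursements):
  Nov: +$769.85 → $769.85
  Dec: +$769.85 → $1,539.70
  Jan: +$769.85 − $328.11 → $1,981.44
  Feb: +$769.85 → $2,751.29
  Mar: +$769.85 − $3,645.48 → -$124.34
  Apr: +$769.85 − $2,688.51 → -$2,043.00
  May: +$769.85 → -$1,273.15
  Jun: +$769.85 → -$503.30
  Jul: +$769.85 − $328.11 → -$61.56
  Aug: +$769.85 → $708.29
  Sep: +$769.85 − $1,919.88 → -$441.74
  Oct: +$769.85 − $328.11 → $0.00
Lowest trial balance = -$2,043.00 (Apr)
Initial deposit = cushion − low point = $1,539.70 − (-$2,043.00) = $3,582.70

$3,582.70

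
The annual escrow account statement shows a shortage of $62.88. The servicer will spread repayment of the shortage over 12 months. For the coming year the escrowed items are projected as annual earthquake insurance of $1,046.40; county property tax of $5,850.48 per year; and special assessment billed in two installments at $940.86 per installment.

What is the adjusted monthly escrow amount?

Earthquake insurance — $1,046.40
County property tax — $5,850.48
Special assessment — $940.86 × 2 = $1,881.72
Total annual escrow = $8,778.60
Monthly escrow = $8,778.60 ÷ 12 = $731.55
Shortage spread = $62.88 / 12 = $5.24/mo
New monthly escrow = $731.55 + $5.24 = $736.79

$736.79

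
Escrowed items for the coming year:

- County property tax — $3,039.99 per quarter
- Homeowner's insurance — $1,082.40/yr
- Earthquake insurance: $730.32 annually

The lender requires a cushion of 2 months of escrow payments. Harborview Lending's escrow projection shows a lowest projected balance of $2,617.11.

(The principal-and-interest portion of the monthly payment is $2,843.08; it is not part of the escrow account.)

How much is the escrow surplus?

$288.33

County property tax = $3,039.99 × 4 = $12,159.96 per year
Homeowner's insurance = $1,082.40 per year
Earthquake insurance = $730.32 per year
Total annual escrow = $13,972.68
Per month = $13,972.68 ÷ 12 = $1,164.39
Required cushion = 2 × $1,164.39 = $2,328.78
Surplus = $2,617.11 − $2,328.78 = $288.33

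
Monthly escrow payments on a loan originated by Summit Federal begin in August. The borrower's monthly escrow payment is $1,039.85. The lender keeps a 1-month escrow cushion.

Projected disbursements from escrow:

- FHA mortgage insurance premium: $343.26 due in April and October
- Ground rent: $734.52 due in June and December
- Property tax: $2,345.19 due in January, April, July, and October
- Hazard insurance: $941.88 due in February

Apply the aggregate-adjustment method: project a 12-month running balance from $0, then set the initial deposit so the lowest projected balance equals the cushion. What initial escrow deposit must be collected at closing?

$1,079.69

Cushion = 1 × $1,039.85 = $1,039.85
Trial balance (start $0, +$1,039.85 each month, − disbursements):
  Aug: +$1,039.85 → $1,039.85
  Sep: +$1,039.85 → $2,079.70
  Oct: +$1,039.85 − $2,688.45 → $431.10
  Nov: +$1,039.85 → $1,470.95
  Dec: +$1,039.85 − $734.52 → $1,776.28
  Jan: +$1,039.85 − $2,345.19 → $470.94
  Feb: +$1,039.85 − $941.88 → $568.91
  Mar: +$1,039.85 → $1,608.76
  Apr: +$1,039.85 − $2,688.45 → -$39.84
  May: +$1,039.85 → $1,000.01
  Jun: +$1,039.85 − $734.52 → $1,305.34
  Jul: +$1,039.85 − $2,345.19 → $0.00
Lowest trial balance = -$39.84 (Apr)
Initial deposit = cushion − low point = $1,039.85 − (-$39.84) = $1,079.69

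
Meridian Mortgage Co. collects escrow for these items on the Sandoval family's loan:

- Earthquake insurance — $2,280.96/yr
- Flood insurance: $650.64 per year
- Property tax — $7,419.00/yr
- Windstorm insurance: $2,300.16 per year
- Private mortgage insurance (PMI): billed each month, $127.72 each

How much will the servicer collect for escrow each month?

$1,181.95

Earthquake insurance: $2,280.96 annually
Flood insurance: $650.64 annually
Property tax: $7,419.00 annually
Windstorm insurance: $2,300.16 annually
Private mortgage insurance (PMI): $127.72 × 12 = $1,532.64 annually
Combined annual = $14,183.40
Monthly = $14,183.40 ÷ 12 = $1,181.95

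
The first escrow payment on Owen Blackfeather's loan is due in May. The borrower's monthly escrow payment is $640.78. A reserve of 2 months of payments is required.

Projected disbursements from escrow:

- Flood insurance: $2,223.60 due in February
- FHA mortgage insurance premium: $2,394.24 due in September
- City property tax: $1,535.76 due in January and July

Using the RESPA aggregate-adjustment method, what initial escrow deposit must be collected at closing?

Cushion = 2 × $640.78 = $1,281.56
Trial balance (start $0, +$640.78 each month, − disbursements):
  May: +$640.78 → $640.78
  Jun: +$640.78 → $1,281.56
  Jul: +$640.78 − $1,535.76 → $386.58
  Aug: +$640.78 → $1,027.36
  Sep: +$640.78 − $2,394.24 → -$726.10
  Oct: +$640.78 → -$85.32
  Nov: +$640.78 → $555.46
  Dec: +$640.78 → $1,196.24
  Jan: +$640.78 − $1,535.76 → $301.26
  Feb: +$640.78 − $2,223.60 → -$1,281.56
  Mar: +$640.78 → -$640.78
  Apr: +$640.78 → $0.00
Lowest trial balance = -$1,281.56 (Feb)
Initial deposit = cushion − low point = $1,281.56 − (-$1,281.56) = $2,563.12

$2,563.12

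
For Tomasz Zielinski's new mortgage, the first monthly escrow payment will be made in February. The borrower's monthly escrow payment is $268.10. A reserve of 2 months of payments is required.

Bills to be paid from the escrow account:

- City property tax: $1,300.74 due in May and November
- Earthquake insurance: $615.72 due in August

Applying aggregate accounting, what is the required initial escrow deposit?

Cushion = 2 × $268.10 = $536.20
Trial balance (start $0, +$268.10 each month, − disbursements):
  Feb: +$268.10 → $268.10
  Mar: +$268.10 → $536.20
  Apr: +$268.10 → $804.30
  May: +$268.10 − $1,300.74 → -$228.34
  Jun: +$268.10 → $39.76
  Jul: +$268.10 → $307.86
  Aug: +$268.10 − $615.72 → -$39.76
  Sep: +$268.10 → $228.34
  Oct: +$268.10 → $496.44
  Nov: +$268.10 − $1,300.74 → -$536.20
  Dec: +$268.10 → -$268.10
  Jan: +$268.10 → $0.00
Lowest trial balance = -$536.20 (Nov)
Initial deposit = cushion − low point = $536.20 − (-$536.20) = $1,072.40

$1,072.40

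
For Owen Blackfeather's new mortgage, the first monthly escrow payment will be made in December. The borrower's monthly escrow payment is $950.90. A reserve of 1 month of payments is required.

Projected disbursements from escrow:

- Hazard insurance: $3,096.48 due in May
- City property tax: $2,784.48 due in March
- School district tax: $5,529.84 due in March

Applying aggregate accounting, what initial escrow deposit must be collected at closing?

Cushion = 1 × $950.90 = $950.90
Trial balance (start $0, +$950.90 each month, − disbursements):
  Dec: +$950.90 → $950.90
  Jan: +$950.90 → $1,901.80
  Feb: +$950.90 → $2,852.70
  Mar: +$950.90 − $8,314.32 → -$4,510.72
  Apr: +$950.90 → -$3,559.82
  May: +$950.90 − $3,096.48 → -$5,705.40
  Jun: +$950.90 → -$4,754.50
  Jul: +$950.90 → -$3,803.60
  Aug: +$950.90 → -$2,852.70
  Sep: +$950.90 → -$1,901.80
  Oct: +$950.90 → -$950.90
  Nov: +$950.90 → $0.00
Lowest trial balance = -$5,705.40 (May)
Initial deposit = cushion − low point = $950.90 − (-$5,705.40) = $6,656.30

$6,656.30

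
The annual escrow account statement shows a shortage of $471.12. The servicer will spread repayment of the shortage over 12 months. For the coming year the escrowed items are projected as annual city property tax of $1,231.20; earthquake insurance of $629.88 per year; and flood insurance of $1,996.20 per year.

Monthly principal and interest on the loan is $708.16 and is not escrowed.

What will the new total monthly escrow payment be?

City property tax = $1,231.20 per year
Earthquake insurance = $629.88 per year
Flood insurance = $1,996.20 per year
Total annual escrow = $3,857.28
Base monthly escrow = $3,857.28 ÷ 12 = $321.44
Shortage per month = $471.12 ÷ 12 = $39.26
Adjusted monthly = $321.44 + $39.26 = $360.70

$360.70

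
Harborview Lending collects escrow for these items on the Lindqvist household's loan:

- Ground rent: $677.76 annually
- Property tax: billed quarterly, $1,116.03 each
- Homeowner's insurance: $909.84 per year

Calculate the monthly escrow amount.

$504.31

Ground rent: $677.76 annually
Property tax: $1,116.03 × 4 = $4,464.12 annually
Homeowner's insurance: $909.84 annually
Total per year = $677.76 + $4,464.12 + $909.84 = $6,051.72
Per month = $6,051.72 / 12 = $504.31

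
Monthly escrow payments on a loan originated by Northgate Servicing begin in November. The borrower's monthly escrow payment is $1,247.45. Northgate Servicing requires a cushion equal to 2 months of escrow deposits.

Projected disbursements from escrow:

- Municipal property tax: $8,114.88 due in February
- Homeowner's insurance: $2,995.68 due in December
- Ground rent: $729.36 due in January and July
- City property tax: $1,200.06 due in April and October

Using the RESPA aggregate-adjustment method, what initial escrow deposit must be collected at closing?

$9,345.02

Cushion = 2 × $1,247.45 = $2,494.90
Trial balance (start $0, +$1,247.45 each month, − disbursements):
  Nov: +$1,247.45 → $1,247.45
  Dec: +$1,247.45 − $2,995.68 → -$500.78
  Jan: +$1,247.45 − $729.36 → $17.31
  Feb: +$1,247.45 − $8,114.88 → -$6,850.12
  Mar: +$1,247.45 → -$5,602.67
  Apr: +$1,247.45 − $1,200.06 → -$5,555.28
  May: +$1,247.45 → -$4,307.83
  Jun: +$1,247.45 → -$3,060.38
  Jul: +$1,247.45 − $729.36 → -$2,542.29
  Aug: +$1,247.45 → -$1,294.84
  Sep: +$1,247.45 → -$47.39
  Oct: +$1,247.45 − $1,200.06 → $0.00
Lowest trial balance = -$6,850.12 (Feb)
Initial deposit = cushion − low point = $2,494.90 − (-$6,850.12) = $9,345.02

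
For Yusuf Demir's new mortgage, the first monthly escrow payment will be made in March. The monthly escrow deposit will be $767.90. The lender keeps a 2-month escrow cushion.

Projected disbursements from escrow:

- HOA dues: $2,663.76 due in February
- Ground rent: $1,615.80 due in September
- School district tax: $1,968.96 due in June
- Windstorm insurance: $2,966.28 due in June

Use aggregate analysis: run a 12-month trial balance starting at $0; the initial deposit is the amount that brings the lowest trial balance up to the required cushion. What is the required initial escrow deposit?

$3,399.44

Cushion = 2 × $767.90 = $1,535.80
Trial balance (start $0, +$767.90 each month, − disbursements):
  Mar: +$767.90 → $767.90
  Apr: +$767.90 → $1,535.80
  May: +$767.90 → $2,303.70
  Jun: +$767.90 − $4,935.24 → -$1,863.64
  Jul: +$767.90 → -$1,095.74
  Aug: +$767.90 → -$327.84
  Sep: +$767.90 − $1,615.80 → -$1,175.74
  Oct: +$767.90 → -$407.84
  Nov: +$767.90 → $360.06
  Dec: +$767.90 → $1,127.96
  Jan: +$767.90 → $1,895.86
  Feb: +$767.90 − $2,663.76 → $0.00
Lowest trial balance = -$1,863.64 (Jun)
Initial deposit = cushion − low point = $1,535.80 − (-$1,863.64) = $3,399.44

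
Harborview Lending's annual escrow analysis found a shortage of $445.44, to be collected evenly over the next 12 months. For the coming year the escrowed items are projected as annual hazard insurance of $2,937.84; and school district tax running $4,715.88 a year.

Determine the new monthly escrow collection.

$674.93

Hazard insurance = $2,937.84 annually
School district tax = $4,715.88 annually
Annual escrow total = $7,653.72
Monthly escrow = $7,653.72 / 12 = $637.81
Monthly shortage recovery: $445.44 ÷ 12 = $37.12
New monthly escrow = $637.81 + $37.12 = $674.93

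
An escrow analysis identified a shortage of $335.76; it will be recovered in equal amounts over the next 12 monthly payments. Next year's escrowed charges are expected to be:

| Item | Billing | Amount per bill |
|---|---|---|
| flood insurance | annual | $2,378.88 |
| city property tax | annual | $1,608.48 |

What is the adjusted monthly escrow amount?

Flood insurance — $2,378.88 annually
City property tax — $1,608.48 annually
Yearly total = $2,378.88 + $1,608.48 = $3,987.36
Monthly = $3,987.36 / 12 = $332.28
Monthly shortage recovery: $335.76 / 12 = $27.98
Adjusted monthly = $332.28 + $27.98 = $360.26

$360.26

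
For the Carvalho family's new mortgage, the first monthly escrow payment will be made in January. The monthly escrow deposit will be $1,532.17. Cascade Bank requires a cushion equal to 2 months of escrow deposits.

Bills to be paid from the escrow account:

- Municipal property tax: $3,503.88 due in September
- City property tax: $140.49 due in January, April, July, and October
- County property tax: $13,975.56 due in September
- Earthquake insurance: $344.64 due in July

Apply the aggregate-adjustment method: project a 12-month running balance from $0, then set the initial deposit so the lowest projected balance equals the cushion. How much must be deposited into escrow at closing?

Cushion = 2 × $1,532.17 = $3,064.34
Trial balance (start $0, +$1,532.17 each month, − disbursements):
  Jan: +$1,532.17 − $140.49 → $1,391.68
  Feb: +$1,532.17 → $2,923.85
  Mar: +$1,532.17 → $4,456.02
  Apr: +$1,532.17 − $140.49 → $5,847.70
  May: +$1,532.17 → $7,379.87
  Jun: +$1,532.17 → $8,912.04
  Jul: +$1,532.17 − $485.13 → $9,959.08
  Aug: +$1,532.17 → $11,491.25
  Sep: +$1,532.17 − $17,479.44 → -$4,456.02
  Oct: +$1,532.17 − $140.49 → -$3,064.34
  Nov: +$1,532.17 → -$1,532.17
  Dec: +$1,532.17 → $0.00
Lowest trial balance = -$4,456.02 (Sep)
Initial deposit = cushion − low point = $3,064.34 − (-$4,456.02) = $7,520.36

$7,520.36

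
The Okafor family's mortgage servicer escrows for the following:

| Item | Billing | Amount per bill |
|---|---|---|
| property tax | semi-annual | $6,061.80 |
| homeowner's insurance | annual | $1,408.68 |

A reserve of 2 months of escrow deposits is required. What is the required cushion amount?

Property tax — $6,061.80 × 2 = $12,123.60/yr
Homeowner's insurance — $1,408.68/yr
Annual escrow total = $12,123.60 + $1,408.68 = $13,532.28
Monthly = $13,532.28 ÷ 12 = $1,127.69
Cushion = 2 × $1,127.69 = $2,255.38

$2,255.38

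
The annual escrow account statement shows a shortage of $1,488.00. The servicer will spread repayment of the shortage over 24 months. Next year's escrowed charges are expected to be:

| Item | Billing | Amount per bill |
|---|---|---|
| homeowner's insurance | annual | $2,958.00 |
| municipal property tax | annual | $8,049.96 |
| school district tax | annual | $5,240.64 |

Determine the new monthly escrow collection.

Homeowner's insurance = $2,958.00 per year
Municipal property tax = $8,049.96 per year
School district tax = $5,240.64 per year
Annual escrow total = $2,958.00 + $8,049.96 + $5,240.64 = $16,248.60
Base monthly escrow = $16,248.60 / 12 = $1,354.05
Shortage per month = $1,488.00 / 24 = $62.00
Adjusted monthly = $1,354.05 + $62.00 = $1,416.05

$1,416.05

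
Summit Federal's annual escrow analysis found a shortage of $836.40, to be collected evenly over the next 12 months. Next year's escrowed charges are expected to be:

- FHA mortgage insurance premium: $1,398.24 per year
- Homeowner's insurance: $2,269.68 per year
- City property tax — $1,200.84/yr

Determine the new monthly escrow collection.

$475.43

FHA mortgage insurance premium — $1,398.24 annually
Homeowner's insurance — $2,269.68 annually
City property tax — $1,200.84 annually
Annual escrow total = $4,868.76
Base monthly escrow = $4,868.76 ÷ 12 = $405.73
Shortage spread = $836.40 ÷ 12 = $69.70/mo
Adjusted monthly = $405.73 + $69.70 = $475.43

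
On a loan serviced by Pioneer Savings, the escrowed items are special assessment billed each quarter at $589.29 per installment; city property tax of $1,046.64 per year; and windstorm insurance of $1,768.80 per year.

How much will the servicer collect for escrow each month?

$431.05

Special assessment = $589.29 × 4 = $2,357.16 per year
City property tax = $1,046.64 per year
Windstorm insurance = $1,768.80 per year
Combined annual = $2,357.16 + $1,046.64 + $1,768.80 = $5,172.60
Per month = $5,172.60 ÷ 12 = $431.05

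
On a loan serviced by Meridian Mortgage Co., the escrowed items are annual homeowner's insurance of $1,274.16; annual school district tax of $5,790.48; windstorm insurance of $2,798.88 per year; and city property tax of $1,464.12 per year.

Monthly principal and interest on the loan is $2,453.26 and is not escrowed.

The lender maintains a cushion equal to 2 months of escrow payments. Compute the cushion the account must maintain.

Homeowner's insurance = $1,274.16 annually
School district tax = $5,790.48 annually
Windstorm insurance = $2,798.88 annually
City property tax = $1,464.12 annually
Total annual escrow = $11,327.64
Monthly = $11,327.64 ÷ 12 = $943.97
Cushion = 2 × $943.97 = $1,887.94

$1,887.94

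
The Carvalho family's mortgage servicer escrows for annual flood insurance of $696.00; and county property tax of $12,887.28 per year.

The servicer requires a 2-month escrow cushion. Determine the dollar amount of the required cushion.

Flood insurance: $696.00 annually
County property tax: $12,887.28 annually
Combined annual = $696.00 + $12,887.28 = $13,583.28
Per month = $13,583.28 ÷ 12 = $1,131.94
Cushion = 2 × $1,131.94 = $2,263.88

$2,263.88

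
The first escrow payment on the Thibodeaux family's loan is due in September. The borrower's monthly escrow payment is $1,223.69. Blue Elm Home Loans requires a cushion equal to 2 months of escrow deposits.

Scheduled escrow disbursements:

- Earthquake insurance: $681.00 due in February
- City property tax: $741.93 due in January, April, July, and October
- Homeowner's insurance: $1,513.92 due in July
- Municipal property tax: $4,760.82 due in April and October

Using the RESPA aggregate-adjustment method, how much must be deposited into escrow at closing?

$5,502.75

Cushion = 2 × $1,223.69 = $2,447.38
Trial balance (start $0, +$1,223.69 each month, − disbursements):
  Sep: +$1,223.69 → $1,223.69
  Oct: +$1,223.69 − $5,502.75 → -$3,055.37
  Nov: +$1,223.69 → -$1,831.68
  Dec: +$1,223.69 → -$607.99
  Jan: +$1,223.69 − $741.93 → -$126.23
  Feb: +$1,223.69 − $681.00 → $416.46
  Mar: +$1,223.69 → $1,640.15
  Apr: +$1,223.69 − $5,502.75 → -$2,638.91
  May: +$1,223.69 → -$1,415.22
  Jun: +$1,223.69 → -$191.53
  Jul: +$1,223.69 − $2,255.85 → -$1,223.69
  Aug: +$1,223.69 → $0.00
Lowest trial balance = -$3,055.37 (Oct)
Initial deposit = cushion − low point = $2,447.38 − (-$3,055.37) = $5,502.75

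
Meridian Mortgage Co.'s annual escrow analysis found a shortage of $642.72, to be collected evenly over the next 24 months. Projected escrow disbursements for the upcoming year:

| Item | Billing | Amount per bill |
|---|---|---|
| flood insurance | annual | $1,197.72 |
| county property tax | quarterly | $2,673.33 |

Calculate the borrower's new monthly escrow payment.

$1,017.70

Flood insurance = $1,197.72/yr
County property tax = $2,673.33 × 4 = $10,693.32/yr
Total annual escrow = $1,197.72 + $10,693.32 = $11,891.04
Base monthly escrow = $11,891.04 ÷ 12 = $990.92
Shortage per month = $642.72 ÷ 24 = $26.78
New monthly escrow = $990.92 + $26.78 = $1,017.70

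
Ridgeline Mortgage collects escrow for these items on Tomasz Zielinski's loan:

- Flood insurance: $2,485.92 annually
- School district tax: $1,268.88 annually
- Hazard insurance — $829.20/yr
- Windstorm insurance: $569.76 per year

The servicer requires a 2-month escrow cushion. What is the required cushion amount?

Flood insurance: $2,485.92 annually
School district tax: $1,268.88 annually
Hazard insurance: $829.20 annually
Windstorm insurance: $569.76 annually
Total annual escrow = $5,153.76
Monthly escrow = $5,153.76 / 12 = $429.48
Required cushion = 2 × $429.48 = $858.96

$858.96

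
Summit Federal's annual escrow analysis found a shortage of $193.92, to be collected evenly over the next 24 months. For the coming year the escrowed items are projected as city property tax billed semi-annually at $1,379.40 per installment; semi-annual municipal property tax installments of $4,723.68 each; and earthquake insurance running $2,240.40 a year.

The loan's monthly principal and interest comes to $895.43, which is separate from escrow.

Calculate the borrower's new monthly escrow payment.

$1,211.96

City property tax — $1,379.40 × 2 = $2,758.80/yr
Municipal property tax — $4,723.68 × 2 = $9,447.36/yr
Earthquake insurance — $2,240.40/yr
Total per year = $2,758.80 + $9,447.36 + $2,240.40 = $14,446.56
Base monthly escrow = $14,446.56 / 12 = $1,203.88
Shortage per month = $193.92 ÷ 24 = $8.08
New monthly escrow = $1,203.88 + $8.08 = $1,211.96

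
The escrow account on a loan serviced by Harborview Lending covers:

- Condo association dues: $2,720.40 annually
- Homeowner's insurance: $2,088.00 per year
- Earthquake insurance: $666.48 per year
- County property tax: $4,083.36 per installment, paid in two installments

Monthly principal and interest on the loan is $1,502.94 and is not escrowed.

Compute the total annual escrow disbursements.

$13,641.60

Condo association dues = $2,720.40
Homeowner's insurance = $2,088.00
Earthquake insurance = $666.48
County property tax = $4,083.36 × 2 = $8,166.72
Yearly total = $13,641.60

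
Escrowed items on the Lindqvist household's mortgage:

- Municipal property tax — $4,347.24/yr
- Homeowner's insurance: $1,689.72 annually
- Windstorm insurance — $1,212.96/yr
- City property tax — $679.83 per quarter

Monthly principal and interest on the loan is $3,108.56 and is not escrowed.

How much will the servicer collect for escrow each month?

Municipal property tax = $4,347.24/yr
Homeowner's insurance = $1,689.72/yr
Windstorm insurance = $1,212.96/yr
City property tax = $679.83 × 4 = $2,719.32/yr
Combined annual = $4,347.24 + $1,689.72 + $1,212.96 + $2,719.32 = $9,969.24
Monthly escrow = $9,969.24 / 12 = $830.77

$830.77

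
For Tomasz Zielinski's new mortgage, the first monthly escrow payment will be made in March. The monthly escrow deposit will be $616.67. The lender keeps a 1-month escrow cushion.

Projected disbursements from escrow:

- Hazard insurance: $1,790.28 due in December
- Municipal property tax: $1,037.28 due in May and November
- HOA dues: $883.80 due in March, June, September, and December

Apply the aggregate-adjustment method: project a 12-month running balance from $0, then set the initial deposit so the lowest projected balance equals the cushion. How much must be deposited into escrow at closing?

$1,850.01

Cushion = 1 × $616.67 = $616.67
Trial balance (start $0, +$616.67 each month, − disbursements):
  Mar: +$616.67 − $883.80 → -$267.13
  Apr: +$616.67 → $349.54
  May: +$616.67 − $1,037.28 → -$71.07
  Jun: +$616.67 − $883.80 → -$338.20
  Jul: +$616.67 → $278.47
  Aug: +$616.67 → $895.14
  Sep: +$616.67 − $883.80 → $628.01
  Oct: +$616.67 → $1,244.68
  Nov: +$616.67 − $1,037.28 → $824.07
  Dec: +$616.67 − $2,674.08 → -$1,233.34
  Jan: +$616.67 → -$616.67
  Feb: +$616.67 → $0.00
Lowest trial balance = -$1,233.34 (Dec)
Initial deposit = cushion − low point = $616.67 − (-$1,233.34) = $1,850.01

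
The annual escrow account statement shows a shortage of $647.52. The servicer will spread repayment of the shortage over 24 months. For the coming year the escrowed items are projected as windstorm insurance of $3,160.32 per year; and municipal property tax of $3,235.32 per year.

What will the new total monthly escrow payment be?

$559.95

Windstorm insurance: $3,160.32 per year
Municipal property tax: $3,235.32 per year
Total per year = $3,160.32 + $3,235.32 = $6,395.64
Per month = $6,395.64 ÷ 12 = $532.97
Monthly shortage recovery: $647.52 / 24 = $26.98
Adjusted monthly = $532.97 + $26.98 = $559.95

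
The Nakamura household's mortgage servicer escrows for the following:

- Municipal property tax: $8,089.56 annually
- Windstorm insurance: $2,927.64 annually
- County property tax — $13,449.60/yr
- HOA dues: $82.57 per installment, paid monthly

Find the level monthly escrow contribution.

Municipal property tax — $8,089.56 annually
Windstorm insurance — $2,927.64 annually
County property tax — $13,449.60 annually
HOA dues — $82.57 × 12 = $990.84 annually
Combined annual = $8,089.56 + $2,927.64 + $13,449.60 + $990.84 = $25,457.64
Per month = $25,457.64 / 12 = $2,121.47

$2,121.47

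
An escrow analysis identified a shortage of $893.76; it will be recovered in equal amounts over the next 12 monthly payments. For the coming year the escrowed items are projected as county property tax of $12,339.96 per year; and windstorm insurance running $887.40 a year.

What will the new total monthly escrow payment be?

$1,176.76

County property tax: $12,339.96 per year
Windstorm insurance: $887.40 per year
Total per year = $13,227.36
Base monthly escrow = $13,227.36 / 12 = $1,102.28
Shortage per month = $893.76 / 12 = $74.48
Adjusted monthly = $1,102.28 + $74.48 = $1,176.76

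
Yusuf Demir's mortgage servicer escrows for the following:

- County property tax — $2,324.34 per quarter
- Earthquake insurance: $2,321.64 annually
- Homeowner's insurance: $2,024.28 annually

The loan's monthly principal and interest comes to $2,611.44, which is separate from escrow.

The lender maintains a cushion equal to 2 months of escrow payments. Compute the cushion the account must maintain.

$2,273.88

County property tax — $2,324.34 × 4 = $9,297.36
Earthquake insurance — $2,321.64
Homeowner's insurance — $2,024.28
Annual escrow total = $13,643.28
Base monthly escrow = $13,643.28 / 12 = $1,136.94
Reserve = 2 × $1,136.94 = $2,273.88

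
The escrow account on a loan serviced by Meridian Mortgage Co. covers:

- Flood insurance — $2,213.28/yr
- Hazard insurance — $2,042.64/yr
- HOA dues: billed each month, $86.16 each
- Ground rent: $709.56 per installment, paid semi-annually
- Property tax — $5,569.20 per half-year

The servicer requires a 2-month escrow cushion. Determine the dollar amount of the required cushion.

Flood insurance: $2,213.28
Hazard insurance: $2,042.64
HOA dues: $86.16 × 12 = $1,033.92
Ground rent: $709.56 × 2 = $1,419.12
Property tax: $5,569.20 × 2 = $11,138.40
Total per year = $2,213.28 + $2,042.64 + $1,033.92 + $1,419.12 + $11,138.40 = $17,847.36
Monthly escrow = $17,847.36 / 12 = $1,487.28
Required cushion = 2 × $1,487.28 = $2,974.56

$2,974.56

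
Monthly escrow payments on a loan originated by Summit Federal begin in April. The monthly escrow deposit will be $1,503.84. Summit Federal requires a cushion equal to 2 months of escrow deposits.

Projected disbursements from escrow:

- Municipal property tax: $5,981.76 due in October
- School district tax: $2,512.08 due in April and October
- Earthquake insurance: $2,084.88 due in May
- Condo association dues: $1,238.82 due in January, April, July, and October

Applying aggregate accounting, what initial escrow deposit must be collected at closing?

Cushion = 2 × $1,503.84 = $3,007.68
Trial balance (start $0, +$1,503.84 each month, − disbursements):
  Apr: +$1,503.84 − $3,750.90 → -$2,247.06
  May: +$1,503.84 − $2,084.88 → -$2,828.10
  Jun: +$1,503.84 → -$1,324.26
  Jul: +$1,503.84 − $1,238.82 → -$1,059.24
  Aug: +$1,503.84 → $444.60
  Sep: +$1,503.84 → $1,948.44
  Oct: +$1,503.84 − $9,732.66 → -$6,280.38
  Nov: +$1,503.84 → -$4,776.54
  Dec: +$1,503.84 → -$3,272.70
  Jan: +$1,503.84 − $1,238.82 → -$3,007.68
  Feb: +$1,503.84 → -$1,503.84
  Mar: +$1,503.84 → $0.00
Lowest trial balance = -$6,280.38 (Oct)
Initial deposit = cushion − low point = $3,007.68 − (-$6,280.38) = $9,288.06

$9,288.06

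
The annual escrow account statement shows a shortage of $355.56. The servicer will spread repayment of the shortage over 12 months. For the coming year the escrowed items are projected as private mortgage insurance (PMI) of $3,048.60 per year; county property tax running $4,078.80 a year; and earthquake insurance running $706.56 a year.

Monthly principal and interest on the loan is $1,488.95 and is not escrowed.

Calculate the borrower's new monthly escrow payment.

Private mortgage insurance (PMI) = $3,048.60/yr
County property tax = $4,078.80/yr
Earthquake insurance = $706.56/yr
Total per year = $3,048.60 + $4,078.80 + $706.56 = $7,833.96
Monthly escrow = $7,833.96 ÷ 12 = $652.83
Shortage spread = $355.56 ÷ 12 = $29.63/mo
New monthly escrow = $652.83 + $29.63 = $682.46

$682.46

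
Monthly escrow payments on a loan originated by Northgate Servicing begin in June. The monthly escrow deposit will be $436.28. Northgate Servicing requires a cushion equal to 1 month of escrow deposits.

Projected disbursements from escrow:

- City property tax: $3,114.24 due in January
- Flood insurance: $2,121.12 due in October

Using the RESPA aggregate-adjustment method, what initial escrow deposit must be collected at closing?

$2,181.40

Cushion = 1 × $436.28 = $436.28
Trial balance (start $0, +$436.28 each month, − disbursements):
  Jun: +$436.28 → $436.28
  Jul: +$436.28 → $872.56
  Aug: +$436.28 → $1,308.84
  Sep: +$436.28 → $1,745.12
  Oct: +$436.28 − $2,121.12 → $60.28
  Nov: +$436.28 → $496.56
  Dec: +$436.28 → $932.84
  Jan: +$436.28 − $3,114.24 → -$1,745.12
  Feb: +$436.28 → -$1,308.84
  Mar: +$436.28 → -$872.56
  Apr: +$436.28 → -$436.28
  May: +$436.28 → $0.00
Lowest trial balance = -$1,745.12 (Jan)
Initial deposit = cushion − low point = $436.28 − (-$1,745.12) = $2,181.40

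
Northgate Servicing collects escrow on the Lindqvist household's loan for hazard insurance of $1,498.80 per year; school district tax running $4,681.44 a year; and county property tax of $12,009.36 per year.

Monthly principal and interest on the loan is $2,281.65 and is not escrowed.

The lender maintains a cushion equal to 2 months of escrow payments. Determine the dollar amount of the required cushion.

Hazard insurance: $1,498.80
School district tax: $4,681.44
County property tax: $12,009.36
Total per year = $1,498.80 + $4,681.44 + $12,009.36 = $18,189.60
Monthly escrow = $18,189.60 ÷ 12 = $1,515.80
Cushion = 2 × $1,515.80 = $3,031.60

$3,031.60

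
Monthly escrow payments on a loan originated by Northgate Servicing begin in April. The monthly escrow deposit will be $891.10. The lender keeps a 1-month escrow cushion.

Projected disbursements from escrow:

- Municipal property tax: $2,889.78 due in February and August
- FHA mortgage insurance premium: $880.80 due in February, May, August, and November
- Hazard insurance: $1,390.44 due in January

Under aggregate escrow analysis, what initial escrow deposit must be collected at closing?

Cushion = 1 × $891.10 = $891.10
Trial balance (start $0, +$891.10 each month, − disbursements):
  Apr: +$891.10 → $891.10
  May: +$891.10 − $880.80 → $901.40
  Jun: +$891.10 → $1,792.50
  Jul: +$891.10 → $2,683.60
  Aug: +$891.10 − $3,770.58 → -$195.88
  Sep: +$891.10 → $695.22
  Oct: +$891.10 → $1,586.32
  Nov: +$891.10 − $880.80 → $1,596.62
  Dec: +$891.10 → $2,487.72
  Jan: +$891.10 − $1,390.44 → $1,988.38
  Feb: +$891.10 − $3,770.58 → -$891.10
  Mar: +$891.10 → $0.00
Lowest trial balance = -$891.10 (Feb)
Initial deposit = cushion − low point = $891.10 − (-$891.10) = $1,782.20

$1,782.20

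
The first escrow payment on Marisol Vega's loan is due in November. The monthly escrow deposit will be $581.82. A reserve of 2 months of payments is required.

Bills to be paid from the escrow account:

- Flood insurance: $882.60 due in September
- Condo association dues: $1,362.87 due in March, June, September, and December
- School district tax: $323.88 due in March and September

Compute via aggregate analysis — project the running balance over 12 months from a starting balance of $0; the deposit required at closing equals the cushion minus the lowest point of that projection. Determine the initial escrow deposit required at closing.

$1,745.46

Cushion = 2 × $581.82 = $1,163.64
Trial balance (start $0, +$581.82 each month, − disbursements):
  Nov: +$581.82 → $581.82
  Dec: +$581.82 − $1,362.87 → -$199.23
  Jan: +$581.82 → $382.59
  Feb: +$581.82 → $964.41
  Mar: +$581.82 − $1,686.75 → -$140.52
  Apr: +$581.82 → $441.30
  May: +$581.82 → $1,023.12
  Jun: +$581.82 − $1,362.87 → $242.07
  Jul: +$581.82 → $823.89
  Aug: +$581.82 → $1,405.71
  Sep: +$581.82 − $2,569.35 → -$581.82
  Oct: +$581.82 → $0.00
Lowest trial balance = -$581.82 (Sep)
Initial deposit = cushion − low point = $1,163.64 − (-$581.82) = $1,745.46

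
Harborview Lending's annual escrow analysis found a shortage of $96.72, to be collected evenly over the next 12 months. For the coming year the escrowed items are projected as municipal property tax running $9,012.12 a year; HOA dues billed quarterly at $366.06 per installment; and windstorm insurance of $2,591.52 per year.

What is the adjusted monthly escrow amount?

Municipal property tax = $9,012.12
HOA dues = $366.06 × 4 = $1,464.24
Windstorm insurance = $2,591.52
Combined annual = $9,012.12 + $1,464.24 + $2,591.52 = $13,067.88
Monthly = $13,067.88 ÷ 12 = $1,088.99
Monthly shortage recovery: $96.72 ÷ 12 = $8.06
Adjusted monthly = $1,088.99 + $8.06 = $1,097.05

$1,097.05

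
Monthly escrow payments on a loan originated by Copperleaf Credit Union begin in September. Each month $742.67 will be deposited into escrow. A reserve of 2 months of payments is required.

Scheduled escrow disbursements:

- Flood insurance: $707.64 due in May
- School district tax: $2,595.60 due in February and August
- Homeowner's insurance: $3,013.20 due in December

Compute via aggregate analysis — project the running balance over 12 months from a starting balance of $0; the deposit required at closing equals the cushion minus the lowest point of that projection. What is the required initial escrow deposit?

$2,638.12

Cushion = 2 × $742.67 = $1,485.34
Trial balance (start $0, +$742.67 each month, − disbursements):
  Sep: +$742.67 → $742.67
  Oct: +$742.67 → $1,485.34
  Nov: +$742.67 → $2,228.01
  Dec: +$742.67 − $3,013.20 → -$42.52
  Jan: +$742.67 → $700.15
  Feb: +$742.67 − $2,595.60 → -$1,152.78
  Mar: +$742.67 → -$410.11
  Apr: +$742.67 → $332.56
  May: +$742.67 − $707.64 → $367.59
  Jun: +$742.67 → $1,110.26
  Jul: +$742.67 → $1,852.93
  Aug: +$742.67 − $2,595.60 → $0.00
Lowest trial balance = -$1,152.78 (Feb)
Initial deposit = cushion − low point = $1,485.34 − (-$1,152.78) = $2,638.12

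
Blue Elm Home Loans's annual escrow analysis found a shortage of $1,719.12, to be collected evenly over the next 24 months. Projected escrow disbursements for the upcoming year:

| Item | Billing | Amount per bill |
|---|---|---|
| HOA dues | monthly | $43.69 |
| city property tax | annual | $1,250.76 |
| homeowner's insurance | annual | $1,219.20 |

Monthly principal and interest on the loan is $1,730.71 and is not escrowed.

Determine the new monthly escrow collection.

$321.15

HOA dues — $43.69 × 12 = $524.28
City property tax — $1,250.76
Homeowner's insurance — $1,219.20
Annual escrow total = $2,994.24
Per month = $2,994.24 ÷ 12 = $249.52
Shortage per month = $1,719.12 ÷ 24 = $71.63
New monthly escrow = $249.52 + $71.63 = $321.15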